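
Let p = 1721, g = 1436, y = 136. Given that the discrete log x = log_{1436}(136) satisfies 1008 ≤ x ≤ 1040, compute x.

1024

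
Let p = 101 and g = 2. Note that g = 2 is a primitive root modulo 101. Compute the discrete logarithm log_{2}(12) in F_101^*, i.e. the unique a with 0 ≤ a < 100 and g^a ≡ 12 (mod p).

Baby-step giant-step with m = ceil(sqrt(100)) = 10.
Baby table (2^j mod 101 for j=0..9):
  0:1  1:2  2:4  3:8  4:16  5:32  6:64  7:27
  8:54  9:7
Giant step factor: 2^(-10) ≡ 65 (mod 101).
Scan 12·65^i mod 101 for i = 0, 1, …:
  i=0: 12   i=1: 73   i=2: 99   i=3: 72
  i=4: 34   i=5: 89   i=6: 28   i=7: 2
Match at i=7, j=1: a = 7·10 + 1 = 71.

71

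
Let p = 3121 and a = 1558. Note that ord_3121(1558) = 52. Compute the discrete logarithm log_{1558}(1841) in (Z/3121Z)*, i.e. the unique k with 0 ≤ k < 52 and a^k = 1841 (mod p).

12

Successive powers of 1558 modulo 3121:
  1558^0=1  1558^1=1558  1558^2=2347  1558^3=1935  1558^4=2965  1558^5=390
  1558^6=2146  1558^7=877  1558^8=2489  1558^9=1580  1558^10=2292  1558^11=512
  1558^12=1841
So 1558^12 ≡ 1841 (mod 3121), giving k = 12.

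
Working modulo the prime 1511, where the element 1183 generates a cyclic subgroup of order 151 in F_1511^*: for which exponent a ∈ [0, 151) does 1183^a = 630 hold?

59

Baby-step giant-step with m = ceil(sqrt(151)) = 13.
Baby table (1183^j mod 1511 for j=0..12):
  0:1  1:1183  2:303  3:342  4:1149  5:878  6:617  7:98
  8:1098  9:985  10:274  11:788  12:1428
Giant step factor: 1183^(-13) ≡ 988 (mod 1511).
Scan 630·988^i mod 1511 for i = 0, 1, …:
  i=0: 630   i=1: 1419   i=2: 1275   i=3: 1037
  i=4: 98
Match at i=4, j=7: a = 4·13 + 7 = 59.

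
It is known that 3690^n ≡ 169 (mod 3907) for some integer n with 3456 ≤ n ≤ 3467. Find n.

3458

Compute 3690^3456 mod 3907 = 58, then multiply by 3690 repeatedly:
  3690^3456=58  3690^3457=3042  3690^3458=169
Found 169 at exponent 3458.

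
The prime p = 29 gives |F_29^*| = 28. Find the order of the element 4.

14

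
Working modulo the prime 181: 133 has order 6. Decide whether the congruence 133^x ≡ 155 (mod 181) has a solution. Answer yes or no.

no

155 ∈ ⟨133⟩ iff 155^6 ≡ 1 (mod 181), since |⟨133⟩| = 6.
155^6 mod 181 = 180.
Since 180 ≠ 1, 155 does not lie in the subgroup.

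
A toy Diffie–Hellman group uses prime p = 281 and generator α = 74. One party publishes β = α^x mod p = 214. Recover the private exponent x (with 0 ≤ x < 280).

259

Baby-step giant-step with m = ceil(sqrt(280)) = 17.
Baby table (74^j mod 281 for j=0..16):
  0:1  1:74  2:137  3:22  4:223  5:204  6:203  7:129
  8:273  9:251  10:28  11:105  12:183  13:54  14:62  15:92
  16:64
Giant step factor: 74^(-17) ≡ 233 (mod 281).
Scan 214·233^i mod 281 for i = 0, 1, …:
  i=0: 214   i=1: 125   i=2: 182   i=3: 256
  i=4: 76   i=5: 5   i=6: 41   i=7: 280
  i=8: 48   i=9: 225     …   i=14: 130
  i=15: 223
Match at i=15, j=4: x = 15·17 + 4 = 259.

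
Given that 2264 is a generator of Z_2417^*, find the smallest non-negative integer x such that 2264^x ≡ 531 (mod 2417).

Baby-step giant-step with m = ceil(sqrt(2416)) = 50.
Baby table (2264^j mod 2417 for j=0..49):
  0:1  1:2264  2:1656  3:417  4:1458  5:1707  6:2282  7:1319
  8:1221  9:1713  10:1364  11:1587  12:1306  13:793  14:1938  15:777
  16:1969  17:868  18:131  19:1710  20:1823  21:1453  22:55  23:1253
  24:1651  25:1182  26:429  27:2039  28:2243  29:35  30:1896  31:2369
  32:93  33:273  34:1737  35:109  36:242  37:1646  38:1947  39:1817
  40:2371  41:2204  42:1168  43:154  44:608  45:1239  46:1376  47:2168
  48:1842  49:963
Giant step factor: 2264^(-50) ≡ 74 (mod 2417).
Scan 531·74^i mod 2417 for i = 0, 1, …:
  i=0: 531   i=1: 622   i=2: 105   i=3: 519
  i=4: 2151   i=5: 2069   i=6: 835   i=7: 1365
  i=8: 1913   i=9: 1376
Match at i=9, j=46: x = 9·50 + 46 = 496.

496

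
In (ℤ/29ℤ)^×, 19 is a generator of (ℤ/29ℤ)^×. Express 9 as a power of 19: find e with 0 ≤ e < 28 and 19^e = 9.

Successive powers of 19 modulo 29:
  19^0=1  19^1=19  19^2=13  19^3=15  19^4=24  19^5=21
  19^6=22  19^7=12  19^8=25  19^9=11  19^10=6  19^11=27
  19^12=20  19^13=3  19^14=28  19^15=10  19^16=16  19^17=14
  19^18=5  19^19=8  19^20=7  19^21=17  19^22=4  19^23=18
  19^24=23  19^25=2  19^26=9
So 19^26 ≡ 9 (mod 29), giving e = 26.

26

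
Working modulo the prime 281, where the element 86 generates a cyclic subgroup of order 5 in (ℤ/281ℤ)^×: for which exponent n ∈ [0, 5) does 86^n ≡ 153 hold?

3

Successive powers of 86 modulo 281:
  86^0=1  86^1=86  86^2=90  86^3=153
So 86^3 ≡ 153 (mod 281), giving n = 3.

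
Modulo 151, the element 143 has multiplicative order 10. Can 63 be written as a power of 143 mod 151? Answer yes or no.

no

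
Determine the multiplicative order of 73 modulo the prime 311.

155

The order of 73 must divide p − 1 = 310 = 2 · 5 · 31.
Divisors: 1, 2, 5, 10, 31, 62, 155, 310.
Check each in increasing order: 73^1 ≡ 73;  73^2 ≡ 42;  73^5 ≡ 18;  73^10 ≡ 13;  73^31 ≡ 216;  73^62 ≡ 6;  73^155 ≡ 1.
Smallest exponent giving 1 is 155.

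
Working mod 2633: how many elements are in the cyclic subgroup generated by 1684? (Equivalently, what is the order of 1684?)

1316

The order of 1684 must divide p − 1 = 2632 = 2^3 · 7 · 47.
Divisors: 1, 2, 4, 7, 8, 14, 28, 47, 56, 94, 188, 329, 376, 658, 1316, 2632.
Check each in increasing order: 1684^1 ≡ 1684;  1684^2 ≡ 115;  1684^4 ≡ 60;  1684^7 ≡ 171;  1684^8 ≡ 967;  1684^14 ≡ 278;  1684^28 ≡ 927;  1684^47 ≡ 451;  1684^56 ≡ 971;  1684^94 ≡ 660;  1684^188 ≡ 1155;  1684^329 ≡ 1224;  1684^376 ≡ 1727;  1684^658 ≡ 2632;  1684^1316 ≡ 1.
Smallest exponent giving 1 is 1316.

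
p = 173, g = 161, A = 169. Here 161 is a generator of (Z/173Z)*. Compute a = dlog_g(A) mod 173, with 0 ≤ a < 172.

Baby-step giant-step with m = ceil(sqrt(172)) = 14.
Baby table (161^j mod 173 for j=0..13):
  0:1  1:161  2:144  3:2  4:149  5:115  6:4  7:125
  8:57  9:8  10:77  11:114  12:16  13:154
Giant step factor: 161^(-14) ≡ 151 (mod 173).
Scan 169·151^i mod 173 for i = 0, 1, …:
  i=0: 169   i=1: 88   i=2: 140   i=3: 34
  i=4: 117   i=5: 21   i=6: 57
Match at i=6, j=8: a = 6·14 + 8 = 92.

92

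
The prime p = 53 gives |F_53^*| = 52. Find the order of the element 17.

26

The order of 17 must divide p − 1 = 52 = 2^2 · 13.
Divisors: 1, 2, 4, 13, 26, 52.
Check each in increasing order: 17^1 ≡ 17;  17^2 ≡ 24;  17^4 ≡ 46;  17^13 ≡ 52;  17^26 ≡ 1.
Smallest exponent giving 1 is 26.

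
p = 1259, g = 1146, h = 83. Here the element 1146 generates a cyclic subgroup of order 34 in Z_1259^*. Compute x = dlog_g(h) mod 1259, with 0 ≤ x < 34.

20

Successive powers of 1146 modulo 1259:
  1146^0=1  1146^1=1146  1146^2=179  1146^3=1176  1146^4=566  1146^5=251
  1146^6=594  1146^7=864  1146^8=570  1146^9=1058  1146^10=51  1146^11=532
  1146^12=316  1146^13=803  1146^14=1168  1146^15=211  1146^16=78  1146^17=1258
  1146^18=113  1146^19=1080  1146^20=83
So 1146^20 ≡ 83 (mod 1259), giving x = 20.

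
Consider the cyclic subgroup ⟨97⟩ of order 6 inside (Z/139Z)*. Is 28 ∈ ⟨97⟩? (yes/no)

⟨97⟩ has order 6; its elements mod 139 are {1, 42, 43, 96, 97, 138}.
28 is not in this set.

no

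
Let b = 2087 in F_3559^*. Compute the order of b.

The order of 2087 must divide p − 1 = 3558 = 2 · 3 · 593.
Divisors: 1, 2, 3, 6, 593, 1186, 1779, 3558.
Check each in increasing order: 2087^1 ≡ 2087;  2087^2 ≡ 2912;  2087^3 ≡ 2131;  2087^6 ≡ 3436;  2087^593 ≡ 3558;  2087^1186 ≡ 1.
Smallest exponent giving 1 is 1186.

1186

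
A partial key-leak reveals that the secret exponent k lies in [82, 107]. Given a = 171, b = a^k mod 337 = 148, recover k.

Compute 171^82 mod 337 = 145, then multiply by 171 repeatedly:
  171^82=145  171^83=194  171^84=148
Found 148 at exponent 84.

84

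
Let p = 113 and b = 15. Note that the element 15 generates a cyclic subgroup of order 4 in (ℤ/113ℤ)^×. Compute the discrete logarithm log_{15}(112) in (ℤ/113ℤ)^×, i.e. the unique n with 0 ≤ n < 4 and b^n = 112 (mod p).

2

Successive powers of 15 modulo 113:
  15^0=1  15^1=15  15^2=112
So 15^2 ≡ 112 (mod 113), giving n = 2.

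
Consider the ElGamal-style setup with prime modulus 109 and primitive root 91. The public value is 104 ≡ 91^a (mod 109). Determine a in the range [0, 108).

Baby-step giant-step with m = ceil(sqrt(108)) = 11.
Baby table (91^j mod 109 for j=0..10):
  0:1  1:91  2:106  3:54  4:9  5:56  6:82  7:50
  8:81  9:68  10:84
Giant step factor: 91^(-11) ≡ 39 (mod 109).
Scan 104·39^i mod 109 for i = 0, 1, …:
  i=0: 104   i=1: 23   i=2: 25   i=3: 103
  i=4: 93   i=5: 30   i=6: 80   i=7: 68
Match at i=7, j=9: a = 7·11 + 9 = 86.

86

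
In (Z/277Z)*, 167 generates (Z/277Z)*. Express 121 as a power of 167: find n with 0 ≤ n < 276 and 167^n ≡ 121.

82

Baby-step giant-step with m = ceil(sqrt(276)) = 17.
Baby table (167^j mod 277 for j=0..16):
  0:1  1:167  2:189  3:262  4:265  5:212  6:225  7:180
  8:144  9:226  10:70  11:56  12:211  13:58  14:268  15:159
  16:238
Giant step factor: 167^(-17) ≡ 158 (mod 277).
Scan 121·158^i mod 277 for i = 0, 1, …:
  i=0: 121   i=1: 5   i=2: 236   i=3: 170
  i=4: 268
Match at i=4, j=14: n = 4·17 + 14 = 82.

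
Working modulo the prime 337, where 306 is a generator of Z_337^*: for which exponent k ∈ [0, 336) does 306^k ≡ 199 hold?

35

Baby-step giant-step with m = ceil(sqrt(336)) = 19.
Baby table (306^j mod 337 for j=0..18):
  0:1  1:306  2:287  3:202  4:141  5:10  6:27  7:174
  8:335  9:62  10:100  11:270  12:55  13:317  14:283  15:326
  16:4  17:213  18:137
Giant step factor: 306^(-19) ≡ 83 (mod 337).
Scan 199·83^i mod 337 for i = 0, 1, …:
  i=0: 199   i=1: 4
Match at i=1, j=16: k = 1·19 + 16 = 35.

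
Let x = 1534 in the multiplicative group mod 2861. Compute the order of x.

2860

The order of 1534 must divide p − 1 = 2860 = 2^2 · 5 · 11 · 13.
Divisors: 1, 2, 4, 5, 10, 11, 13, 20, 22, 26, 44, 52, 55, 65, 110, 130, 143, 220, 260, 286, 572, 715, 1430, 2860.
Check each in increasing order: 1534^1 ≡ 1534;  1534^2 ≡ 1414;  1534^4 ≡ 2418;  1534^5 ≡ 1356;  1534^10 ≡ 1974;  1534^11 ≡ 1178;  1534^13 ≡ 590;  1534^20 ≡ 2855;  1534^22 ≡ 99;  1534^26 ≡ 1919;  1534^44 ≡ 1218;  1534^52 ≡ 454;  1534^55 ≡ 1443;  1534^65 ≡ 1787;  1534^110 ≡ 2302;  1534^130 ≡ 493;  1534^143 ≡ 1909;  1534^220 ≡ 632;  1534^260 ≡ 2725;  1534^286 ≡ 2228;  1534^572 ≡ 149;  1534^715 ≡ 1202;  1534^1430 ≡ 2860;  1534^2860 ≡ 1.
Smallest exponent giving 1 is 2860.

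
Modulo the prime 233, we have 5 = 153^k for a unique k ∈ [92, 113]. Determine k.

101

Compute 153^92 mod 233 = 91, then multiply by 153 repeatedly:
  153^92=91  153^93=176  153^94=133  153^95=78  153^96=51
  153^97=114  153^98=200  153^99=77  153^100=131  153^101=5
Found 5 at exponent 101.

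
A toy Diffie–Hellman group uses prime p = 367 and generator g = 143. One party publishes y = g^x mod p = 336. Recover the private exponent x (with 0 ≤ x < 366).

317

Baby-step giant-step with m = ceil(sqrt(366)) = 20.
Baby table (143^j mod 367 for j=0..19):
  0:1  1:143  2:264  3:318  4:333  5:276  6:199  7:198
  8:55  9:158  10:207  11:241  12:332  13:133  14:302  15:247
  16:89  17:249  18:8  19:43
Giant step factor: 143^(-20) ≡ 53 (mod 367).
Scan 336·53^i mod 367 for i = 0, 1, …:
  i=0: 336   i=1: 192   i=2: 267   i=3: 205
  i=4: 222   i=5: 22   i=6: 65   i=7: 142
  i=8: 186   i=9: 316     …   i=14: 344
  i=15: 249
Match at i=15, j=17: x = 15·20 + 17 = 317.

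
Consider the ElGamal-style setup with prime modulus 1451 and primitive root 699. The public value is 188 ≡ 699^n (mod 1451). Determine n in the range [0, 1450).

1278

Baby-step giant-step with m = ceil(sqrt(1450)) = 39.
Baby table (699^j mod 1451 for j=0..38):
  0:1  1:699  2:1065  3:72  4:994  5:1228  6:831  7:469
  8:1356  9:341  10:395  11:415  12:1336  13:871  14:860  15:426
  16:319  17:978  18:201  19:1203  20:768  21:1413  22:1007  23:158
  24:166  25:1405  26:1219  27:344  28:1041  29:708  30:101  31:951
  32:191  33:17  34:275  35:693  36:1224  37:937  38:562
Giant step factor: 699^(-39) ≡ 197 (mod 1451).
Scan 188·197^i mod 1451 for i = 0, 1, …:
  i=0: 188   i=1: 761   i=2: 464   i=3: 1446
  i=4: 466   i=5: 389   i=6: 1181   i=7: 497
  i=8: 692   i=9: 1381     …   i=31: 494
  i=32: 101
Match at i=32, j=30: n = 32·39 + 30 = 1278.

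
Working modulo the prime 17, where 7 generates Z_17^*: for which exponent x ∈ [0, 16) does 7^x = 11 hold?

5

Successive powers of 7 modulo 17:
  7^0=1  7^1=7  7^2=15  7^3=3  7^4=4  7^5=11
So 7^5 ≡ 11 (mod 17), giving x = 5.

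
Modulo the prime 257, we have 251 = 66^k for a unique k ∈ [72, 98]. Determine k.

77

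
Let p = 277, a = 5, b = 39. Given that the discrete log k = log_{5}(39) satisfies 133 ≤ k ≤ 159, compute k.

134

Compute 5^133 mod 277 = 174, then multiply by 5 repeatedly:
  5^133=174  5^134=39
Found 39 at exponent 134.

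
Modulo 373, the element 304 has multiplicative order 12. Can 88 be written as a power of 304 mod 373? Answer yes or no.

⟨304⟩ has order 12; its elements mod 373 are {1, 69, 88, 89, 104, 173, 200, 269, 284, 285, 304, 372}.
88 is in this set.

yes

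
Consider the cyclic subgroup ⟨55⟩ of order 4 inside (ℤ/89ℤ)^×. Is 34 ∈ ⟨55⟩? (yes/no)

yes

⟨55⟩ has order 4; its elements mod 89 are {1, 34, 55, 88}.
34 is in this set.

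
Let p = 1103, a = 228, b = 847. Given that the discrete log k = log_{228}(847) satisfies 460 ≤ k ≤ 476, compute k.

Compute 228^460 mod 1103 = 424, then multiply by 228 repeatedly:
  228^460=424  228^461=711  228^462=1070  228^463=197  228^464=796
  228^465=596  228^466=219  228^467=297  228^468=433  228^469=557
  228^470=151  228^471=235  228^472=636  228^473=515  228^474=502
  228^475=847
Found 847 at exponent 475.

475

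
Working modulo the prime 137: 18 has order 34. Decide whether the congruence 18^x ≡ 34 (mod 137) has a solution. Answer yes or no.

34 ∈ ⟨18⟩ iff 34^34 ≡ 1 (mod 137), since |⟨18⟩| = 34.
34^34 mod 137 = 1.
Since 1 = 1, 34 lies in the subgroup.

yes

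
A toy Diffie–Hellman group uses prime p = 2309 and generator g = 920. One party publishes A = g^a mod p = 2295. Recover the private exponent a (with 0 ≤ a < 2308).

1302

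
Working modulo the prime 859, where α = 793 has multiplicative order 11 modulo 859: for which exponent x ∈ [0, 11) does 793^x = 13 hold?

10

Successive powers of 793 modulo 859:
  793^0=1  793^1=793  793^2=61  793^3=269  793^4=285  793^5=88
  793^6=205  793^7=214  793^8=479  793^9=169  793^10=13
So 793^10 ≡ 13 (mod 859), giving x = 10.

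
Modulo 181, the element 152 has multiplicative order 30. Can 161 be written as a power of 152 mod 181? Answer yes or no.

no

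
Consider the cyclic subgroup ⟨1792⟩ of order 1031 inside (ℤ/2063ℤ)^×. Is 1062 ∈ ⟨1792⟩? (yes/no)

1062 ∈ ⟨1792⟩ iff 1062^1031 ≡ 1 (mod 2063), since |⟨1792⟩| = 1031.
1062^1031 mod 2063 = 2062.
Since 2062 ≠ 1, 1062 does not lie in the subgroup.

no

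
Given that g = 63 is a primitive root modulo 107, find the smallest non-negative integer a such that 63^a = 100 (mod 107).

Baby-step giant-step with m = ceil(sqrt(106)) = 11.
Baby table (63^j mod 107 for j=0..10):
  0:1  1:63  2:10  3:95  4:100  5:94  6:37  7:84
  8:49  9:91  10:62
Giant step factor: 63^(-11) ≡ 2 (mod 107).
Scan 100·2^i mod 107 for i = 0, 1, …:
  i=0: 100
Match at i=0, j=4: a = 0·11 + 4 = 4.

4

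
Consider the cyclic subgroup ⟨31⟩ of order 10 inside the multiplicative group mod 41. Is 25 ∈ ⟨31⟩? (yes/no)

⟨31⟩ has order 10; its elements mod 41 are {1, 4, 10, 16, 18, 23, 25, 31, 37, 40}.
25 is in this set.

yes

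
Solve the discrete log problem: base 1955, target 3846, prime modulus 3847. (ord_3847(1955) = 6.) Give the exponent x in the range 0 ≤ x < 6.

3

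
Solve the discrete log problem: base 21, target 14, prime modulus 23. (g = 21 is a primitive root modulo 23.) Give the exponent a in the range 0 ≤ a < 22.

5

Successive powers of 21 modulo 23:
  21^0=1  21^1=21  21^2=4  21^3=15  21^4=16  21^5=14
So 21^5 ≡ 14 (mod 23), giving a = 5.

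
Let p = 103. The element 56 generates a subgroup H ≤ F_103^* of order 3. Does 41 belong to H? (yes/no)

41 ∈ ⟨56⟩ iff 41^3 ≡ 1 (mod 103), since |⟨56⟩| = 3.
41^3 mod 103 = 14.
Since 14 ≠ 1, 41 does not lie in the subgroup.

no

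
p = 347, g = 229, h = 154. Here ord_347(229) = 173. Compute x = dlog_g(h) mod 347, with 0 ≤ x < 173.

Baby-step giant-step with m = ceil(sqrt(173)) = 14.
Baby table (229^j mod 347 for j=0..13):
  0:1  1:229  2:44  3:13  4:201  5:225  6:169  7:184
  8:149  9:115  10:310  11:202  12:107  13:213
Giant step factor: 229^(-14) ≡ 192 (mod 347).
Scan 154·192^i mod 347 for i = 0, 1, …:
  i=0: 154   i=1: 73   i=2: 136   i=3: 87
  i=4: 48   i=5: 194   i=6: 119   i=7: 293
  i=8: 42   i=9: 83   i=10: 321   i=11: 213
Match at i=11, j=13: x = 11·14 + 13 = 167.

167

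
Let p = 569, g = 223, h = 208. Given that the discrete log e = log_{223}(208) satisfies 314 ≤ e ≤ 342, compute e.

338

Compute 223^314 mod 569 = 65, then multiply by 223 repeatedly:
  223^314=65  223^315=270  223^316=465  223^317=137  223^318=394
  223^319=236  223^320=280  223^321=419  223^322=121  223^323=240
  223^324=34  223^325=185  223^326=287  223^327=273  223^328=565
  223^329=246  223^330=234  223^331=403  223^332=536  223^333=38
  223^334=508  223^335=53  223^336=439  223^337=29  223^338=208
Found 208 at exponent 338.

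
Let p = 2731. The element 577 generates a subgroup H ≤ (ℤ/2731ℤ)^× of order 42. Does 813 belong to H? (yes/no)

no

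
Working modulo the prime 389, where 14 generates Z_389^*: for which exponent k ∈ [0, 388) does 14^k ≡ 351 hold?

229

Baby-step giant-step with m = ceil(sqrt(388)) = 20.
Baby table (14^j mod 389 for j=0..19):
  0:1  1:14  2:196  3:21  4:294  5:226  6:52  7:339
  8:78  9:314  10:117  11:82  12:370  13:123  14:166  15:379
  16:249  17:374  18:179  19:172
Giant step factor: 14^(-20) ≡ 184 (mod 389).
Scan 351·184^i mod 389 for i = 0, 1, …:
  i=0: 351   i=1: 10   i=2: 284   i=3: 130
  i=4: 191   i=5: 134   i=6: 149   i=7: 186
  i=8: 381   i=9: 84   i=10: 285   i=11: 314
Match at i=11, j=9: k = 11·20 + 9 = 229.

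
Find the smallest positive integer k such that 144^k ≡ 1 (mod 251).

125

The order of 144 must divide p − 1 = 250 = 2 · 5^3.
Divisors: 1, 2, 5, 10, 25, 50, 125, 250.
Check each in increasing order: 144^1 ≡ 144;  144^2 ≡ 154;  144^5 ≡ 249;  144^10 ≡ 4;  144^25 ≡ 219;  144^50 ≡ 20;  144^125 ≡ 1.
Smallest exponent giving 1 is 125.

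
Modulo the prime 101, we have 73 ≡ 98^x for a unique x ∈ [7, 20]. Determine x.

Compute 98^7 mod 101 = 35, then multiply by 98 repeatedly:
  98^7=35  98^8=97  98^9=12  98^10=65  98^11=7
  98^12=80  98^13=63  98^14=13  98^15=62  98^16=16
  98^17=53  98^18=43  98^19=73
Found 73 at exponent 19.

19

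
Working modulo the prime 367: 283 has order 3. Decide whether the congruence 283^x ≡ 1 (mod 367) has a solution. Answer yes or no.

1 ∈ ⟨283⟩ iff 1^3 ≡ 1 (mod 367), since |⟨283⟩| = 3.
1^3 mod 367 = 1.
Since 1 = 1, 1 lies in the subgroup.

yes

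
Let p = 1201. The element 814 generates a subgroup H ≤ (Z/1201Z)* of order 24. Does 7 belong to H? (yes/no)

7 ∈ ⟨814⟩ iff 7^24 ≡ 1 (mod 1201), since |⟨814⟩| = 24.
7^24 mod 1201 = 1.
Since 1 = 1, 7 lies in the subgroup.

yes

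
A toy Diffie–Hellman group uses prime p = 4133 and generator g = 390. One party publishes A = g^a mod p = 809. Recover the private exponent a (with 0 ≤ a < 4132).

Baby-step giant-step with m = ceil(sqrt(4132)) = 65.
Baby table (390^j mod 4133 for j=0..64):
  0:1  1:390  2:3312  3:2184  4:362  5:658  6:374  7:1205
  8:2921  9:2615  10:3132  11:2245  12:3487  13:173  14:1342  15:2622
  16:1729  17:631  18:2243  19:2707  20:1815  21:1107  22:1898  23:413
  24:4016  25:3966  26:998  27:718  28:3109  29:1541  30:1705  31:3670
  32:1282  33:4020  34:1393  35:1847  36:1188  37:424  38:40  39:3201
  40:224  41:567  42:2081  43:1522  44:2561  45:2737  46:1116  47:1275
  48:1290  49:3007  50:3091  51:2787  52:4084  53:1555  54:3032  55:442
  56:2927  57:822  58:2339  59:2950  60:1526  61:4121  62:3586  63:1586
  64:2723
Giant step factor: 390^(-65) ≡ 1900 (mod 4133).
Scan 809·1900^i mod 4133 for i = 0, 1, …:
  i=0: 809   i=1: 3757   i=2: 609   i=3: 3993
  i=4: 2645   i=5: 3905   i=6: 765   i=7: 2817
  i=8: 65   i=9: 3643     …   i=28: 4022
  i=29: 4016
Match at i=29, j=24: a = 29·65 + 24 = 1909.

1909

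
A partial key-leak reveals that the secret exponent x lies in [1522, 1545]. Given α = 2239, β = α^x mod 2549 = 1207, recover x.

Compute 2239^1522 mod 2549 = 1957, then multiply by 2239 repeatedly:
  2239^1522=1957  2239^1523=2541  2239^1524=2480  2239^1525=998  2239^1526=1598
  2239^1527=1675  2239^1528=746  2239^1529=699  2239^1530=2524  2239^1531=103
  2239^1532=1207
Found 1207 at exponent 1532.

1532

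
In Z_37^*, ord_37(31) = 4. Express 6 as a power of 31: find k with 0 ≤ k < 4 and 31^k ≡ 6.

3

Successive powers of 31 modulo 37:
  31^0=1  31^1=31  31^2=36  31^3=6
So 31^3 ≡ 6 (mod 37), giving k = 3.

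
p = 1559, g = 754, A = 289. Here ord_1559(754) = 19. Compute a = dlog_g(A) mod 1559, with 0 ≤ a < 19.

Successive powers of 754 modulo 1559:
  754^0=1  754^1=754  754^2=1040  754^3=1542  754^4=1213  754^5=1028
  754^6=289
So 754^6 ≡ 289 (mod 1559), giving a = 6.

6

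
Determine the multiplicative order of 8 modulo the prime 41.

20

The order of 8 must divide p − 1 = 40 = 2^3 · 5.
Divisors: 1, 2, 4, 5, 8, 10, 20, 40.
Check each in increasing order: 8^1 ≡ 8;  8^2 ≡ 23;  8^4 ≡ 37;  8^5 ≡ 9;  8^8 ≡ 16;  8^10 ≡ 40;  8^20 ≡ 1.
Smallest exponent giving 1 is 20.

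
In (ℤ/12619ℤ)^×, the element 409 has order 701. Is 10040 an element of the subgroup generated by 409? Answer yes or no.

10040 ∈ ⟨409⟩ iff 10040^701 ≡ 1 (mod 12619), since |⟨409⟩| = 701.
10040^701 mod 12619 = 11050.
Since 11050 ≠ 1, 10040 does not lie in the subgroup.

no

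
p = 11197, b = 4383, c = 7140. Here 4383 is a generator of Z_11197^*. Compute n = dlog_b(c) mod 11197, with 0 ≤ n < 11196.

Baby-step giant-step with m = ceil(sqrt(11196)) = 106.
Baby table (4383^j mod 11197 for j=0..105):
  0:1  1:4383  2:7834  3:6420  4:799  5:8553  6:243  7:1354
  8:172  9:3677  10:3808  11:6934  12:3064  13:4309  14:8205  15:8948
  16:7190  17:5412  18:5550  19:5766  20:749  21:2146  22:438  23:5067
  24:5010  25:1513  26:2855  27:6416  28:5661  29:10808  30:8154  31:9355
  32:10748  33:2705  34:9589  35:6246  36:10750  37:274  38:2863  39:7889
  40:1151  41:6183  42:3349  43:10597  44:1495  45:2340  46:10965  47:2071
  48:7623  49:10958  50:4981  51:8770  52:10806  53:10585  54:4884  55:9105
  56:1107  57:3680  58:5760  59:8042  60:11127  61:6706  62:273  63:9677
  64:55  65:5928  66:5384  67:5993  68:10354  69:141  70:2168  71:7288
  72:9460  73:689  74:7894  75:672  76:565  77:1858  78:3395  79:10669
  80:3555  81:6538  82:2931  83:3614  84:7604  85:6060  86:1696  87:9957
  88:6822  89:4836  90:267  91:5773  92:9036  93:999  94:590  95:10660
  96:8896  97:3214  98:1136  99:7620  100:9006  101:3873  102:707  103:8409
  104:7320  105:4155
Giant step factor: 4383^(-106) ≡ 7851 (mod 11197).
Scan 7140·7851^i mod 11197 for i = 0, 1, …:
  i=0: 7140   i=1: 3958   i=2: 2583   i=3: 1366
  i=4: 8937   i=5: 3985   i=6: 1817   i=7: 289
  i=8: 7145   i=9: 9622     …   i=68: 7347
  i=69: 5550
Match at i=69, j=18: n = 69·106 + 18 = 7332.

7332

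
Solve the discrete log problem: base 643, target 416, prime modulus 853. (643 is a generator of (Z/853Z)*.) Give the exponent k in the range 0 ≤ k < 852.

Baby-step giant-step with m = ceil(sqrt(852)) = 30.
Baby table (643^j mod 853 for j=0..29):
  0:1  1:643  2:597  3:21  4:708  5:595  6:441  7:367
  8:553  9:731  10:30  11:524  12:850  13:630  14:768  15:790
  16:435  17:774  18:383  19:605  20:47  21:366  22:763  23:134
  24:9  25:669  26:255  27:189  28:401  29:237
Giant step factor: 643^(-30) ≡ 268 (mod 853).
Scan 416·268^i mod 853 for i = 0, 1, …:
  i=0: 416   i=1: 598   i=2: 753   i=3: 496
  i=4: 713   i=5: 12   i=6: 657   i=7: 358
  i=8: 408   i=9: 160     …   i=15: 712
  i=16: 597
Match at i=16, j=2: k = 16·30 + 2 = 482.

482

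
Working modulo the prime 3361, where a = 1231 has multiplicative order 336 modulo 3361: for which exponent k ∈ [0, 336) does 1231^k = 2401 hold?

Baby-step giant-step with m = ceil(sqrt(336)) = 19.
Baby table (1231^j mod 3361 for j=0..18):
  0:1  1:1231  2:2911  3:615  4:840  5:2213  6:1793  7:2367
  8:3151  9:287  10:392  11:1929  12:1733  13:2449  14:3263  15:358
  16:407  17:228  18:1705
Giant step factor: 1231^(-19) ≡ 3192 (mod 3361).
Scan 2401·3192^i mod 3361 for i = 0, 1, …:
  i=0: 2401   i=1: 912   i=2: 478   i=3: 3243
  i=4: 3137   i=5: 885   i=6: 1680   i=7: 1765
  i=8: 844   i=9: 1887   i=10: 392
Match at i=10, j=10: k = 10·19 + 10 = 200.

200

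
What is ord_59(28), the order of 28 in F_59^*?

29

The order of 28 must divide p − 1 = 58 = 2 · 29.
Divisors: 1, 2, 29, 58.
Check each in increasing order: 28^1 ≡ 28;  28^2 ≡ 17;  28^29 ≡ 1.
Smallest exponent giving 1 is 29.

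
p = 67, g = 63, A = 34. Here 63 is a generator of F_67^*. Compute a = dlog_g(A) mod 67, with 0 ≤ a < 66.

49

Baby-step giant-step with m = ceil(sqrt(66)) = 9.
Baby table (63^j mod 67 for j=0..8):
  0:1  1:63  2:16  3:3  4:55  5:48  6:9  7:31
  8:10
Giant step factor: 63^(-9) ≡ 5 (mod 67).
Scan 34·5^i mod 67 for i = 0, 1, …:
  i=0: 34   i=1: 36   i=2: 46   i=3: 29
  i=4: 11   i=5: 55
Match at i=5, j=4: a = 5·9 + 4 = 49.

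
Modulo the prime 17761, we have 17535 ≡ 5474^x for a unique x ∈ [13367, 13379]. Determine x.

13367

Compute 5474^13367 mod 17761 = 17535, then multiply by 5474 repeatedly:
  5474^13367=17535
Found 17535 at exponent 13367.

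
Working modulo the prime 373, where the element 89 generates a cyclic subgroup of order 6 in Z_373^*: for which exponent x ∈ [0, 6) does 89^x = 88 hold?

2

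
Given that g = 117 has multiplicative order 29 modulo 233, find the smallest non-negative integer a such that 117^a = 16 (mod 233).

Successive powers of 117 modulo 233:
  117^0=1  117^1=117  117^2=175  117^3=204  117^4=102  117^5=51
  117^6=142  117^7=71  117^8=152  117^9=76  117^10=38  117^11=19
  117^12=126  117^13=63  117^14=148  117^15=74  117^16=37  117^17=135
  117^18=184  117^19=92  117^20=46  117^21=23  117^22=128  117^23=64
  117^24=32  117^25=16
So 117^25 ≡ 16 (mod 233), giving a = 25.

25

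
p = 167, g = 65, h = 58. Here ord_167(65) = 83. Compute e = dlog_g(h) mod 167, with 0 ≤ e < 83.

13

Successive powers of 65 modulo 167:
  65^0=1  65^1=65  65^2=50  65^3=77  65^4=162  65^5=9
  65^6=84  65^7=116  65^8=25  65^9=122  65^10=81  65^11=88
  65^12=42  65^13=58
So 65^13 ≡ 58 (mod 167), giving e = 13.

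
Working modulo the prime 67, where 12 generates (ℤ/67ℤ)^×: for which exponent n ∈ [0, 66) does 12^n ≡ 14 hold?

Baby-step giant-step with m = ceil(sqrt(66)) = 9.
Baby table (12^j mod 67 for j=0..8):
  0:1  1:12  2:10  3:53  4:33  5:61  6:62  7:7
  8:17
Giant step factor: 12^(-9) ≡ 45 (mod 67).
Scan 14·45^i mod 67 for i = 0, 1, …:
  i=0: 14   i=1: 27   i=2: 9   i=3: 3
  i=4: 1
Match at i=4, j=0: n = 4·9 + 0 = 36.

36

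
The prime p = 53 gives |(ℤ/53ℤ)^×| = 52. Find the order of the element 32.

52

The order of 32 must divide p − 1 = 52 = 2^2 · 13.
Divisors: 1, 2, 4, 13, 26, 52.
Check each in increasing order: 32^1 ≡ 32;  32^2 ≡ 17;  32^4 ≡ 24;  32^13 ≡ 30;  32^26 ≡ 52;  32^52 ≡ 1.
Smallest exponent giving 1 is 52.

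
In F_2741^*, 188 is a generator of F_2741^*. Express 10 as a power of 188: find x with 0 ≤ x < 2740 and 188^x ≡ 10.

Baby-step giant-step with m = ceil(sqrt(2740)) = 53.
Baby table (188^j mod 2741 for j=0..52):
  0:1  1:188  2:2452  3:488  4:1291  5:1500  6:2418  7:2319
  8:153  9:1354  10:2380  11:657  12:171  13:1997  14:2660  15:1218
  16:1481  17:1587  18:2328  19:1845  20:1494  21:1290  22:1312  23:2707
  24:1831  25:1603  26:2595  27:2703  28:1079  29:18  30:643  31:280
  32:561  33:1310  34:2331  35:2409  36:627  37:13  38:2444  39:1725
  40:862  41:337  42:313  43:1283  44:2737  45:1989  46:1156  47:789
  48:318  49:2223  50:1292  51:1688  52:2129
Giant step factor: 188^(-53) ≡ 2035 (mod 2741).
Scan 10·2035^i mod 2741 for i = 0, 1, …:
  i=0: 10   i=1: 1163   i=2: 1222   i=3: 683
  i=4: 218   i=5: 2329   i=6: 326   i=7: 88
  i=8: 915   i=9: 886     …   i=40: 235
  i=41: 1291
Match at i=41, j=4: x = 41·53 + 4 = 2177.

2177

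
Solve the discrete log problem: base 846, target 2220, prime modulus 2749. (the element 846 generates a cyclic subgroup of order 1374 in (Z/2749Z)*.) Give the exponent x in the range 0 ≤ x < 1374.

1343

Baby-step giant-step with m = ceil(sqrt(1374)) = 38.
Baby table (846^j mod 2749 for j=0..37):
  0:1  1:846  2:976  3:996  4:1422  5:1699  6:2376  7:577
  8:1569  9:2356  10:151  11:1292  12:1679  13:1950  14:300  15:892
  16:1406  17:1908  18:505  19:1135  20:809  21:2662  22:621  23:307
  24:1316  25:2740  26:633  27:2212  28:2032  29:947  30:1203  31:608
  32:305  33:2373  34:788  35:1390  36:2117  37:1383
Giant step factor: 846^(-38) ≡ 971 (mod 2749).
Scan 2220·971^i mod 2749 for i = 0, 1, …:
  i=0: 2220   i=1: 404   i=2: 1926   i=3: 826
  i=4: 2087   i=5: 464   i=6: 2457   i=7: 2364
  i=8: 29   i=9: 669     …   i=34: 2550
  i=35: 1950
Match at i=35, j=13: x = 35·38 + 13 = 1343.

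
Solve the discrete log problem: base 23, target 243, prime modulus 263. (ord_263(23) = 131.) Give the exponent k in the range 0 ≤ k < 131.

10

Baby-step giant-step with m = ceil(sqrt(131)) = 12.
Baby table (23^j mod 263 for j=0..11):
  0:1  1:23  2:3  3:69  4:9  5:207  6:27  7:95
  8:81  9:22  10:243  11:66
Giant step factor: 23^(-12) ≡ 206 (mod 263).
Scan 243·206^i mod 263 for i = 0, 1, …:
  i=0: 243
Match at i=0, j=10: k = 0·12 + 10 = 10.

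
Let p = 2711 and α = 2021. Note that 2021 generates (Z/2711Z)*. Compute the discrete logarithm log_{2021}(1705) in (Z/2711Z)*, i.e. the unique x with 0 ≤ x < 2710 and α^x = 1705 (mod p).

Baby-step giant-step with m = ceil(sqrt(2710)) = 53.
Baby table (2021^j mod 2711 for j=0..52):
  0:1  1:2021  2:1675  3:1847  4:2451  5:474  6:971  7:2338
  8:2536  9:1466  10:2374  11:2095  12:2124  13:1091  14:868  15:211
  16:804  17:995  18:2044  19:2071  20:2418  21:1556  22:2627  23:1029
  24:272  25:2090  26:152  27:849  28:2477  29:1511  30:1145  31:1562
  32:1198  33:235  34:510  35:530  36:285  37:1253  38:239  39:461
  40:1808  41:2251  42:213  43:2135  44:1634  45:316  46:1551  47:655
  48:787  49:1881  50:679  51:493  52:1416
Giant step factor: 2021^(-53) ≡ 2588 (mod 2711).
Scan 1705·2588^i mod 2711 for i = 0, 1, …:
  i=0: 1705   i=1: 1743   i=2: 2491   i=3: 2661
  i=4: 728   i=5: 2630   i=6: 1830   i=7: 2634
  i=8: 1338   i=9: 797     …   i=14: 1770
  i=15: 1881
Match at i=15, j=49: x = 15·53 + 49 = 844.

844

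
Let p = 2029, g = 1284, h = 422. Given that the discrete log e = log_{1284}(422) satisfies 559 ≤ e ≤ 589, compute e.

Compute 1284^559 mod 2029 = 973, then multiply by 1284 repeatedly:
  1284^559=973  1284^560=1497  1284^561=685  1284^562=983  1284^563=134
  1284^564=1620  1284^565=355  1284^566=1324  1284^567=1743  1284^568=25
  1284^569=1665  1284^570=1323  1284^571=459  1284^572=946  1284^573=1322
  1284^574=1204  1284^575=1867  1284^576=979  1284^577=1085  1284^578=1246
  1284^579=1012  1284^580=848  1284^581=1288  1284^582=157  1284^583=717
  1284^584=1491  1284^585=1097  1284^586=422
Found 422 at exponent 586.

586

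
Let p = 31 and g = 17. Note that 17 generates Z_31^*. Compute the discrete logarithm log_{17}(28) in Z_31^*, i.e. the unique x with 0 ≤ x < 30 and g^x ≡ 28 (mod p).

28

Successive powers of 17 modulo 31:
  17^0=1  17^1=17  17^2=10  17^3=15  17^4=7  17^5=26
  17^6=8  17^7=12  17^8=18  17^9=27  17^10=25  17^11=22
  17^12=2  17^13=3  17^14=20  17^15=30  17^16=14  17^17=21
  17^18=16  17^19=24  17^20=5  17^21=23  17^22=19  17^23=13
  17^24=4  17^25=6  17^26=9  17^27=29  17^28=28
So 17^28 ≡ 28 (mod 31), giving x = 28.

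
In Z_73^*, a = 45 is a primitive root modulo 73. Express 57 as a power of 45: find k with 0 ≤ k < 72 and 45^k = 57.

Baby-step giant-step with m = ceil(sqrt(72)) = 9.
Baby table (45^j mod 73 for j=0..8):
  0:1  1:45  2:54  3:21  4:69  5:39  6:3  7:62
  8:16
Giant step factor: 45^(-9) ≡ 51 (mod 73).
Scan 57·51^i mod 73 for i = 0, 1, …:
  i=0: 57   i=1: 60   i=2: 67   i=3: 59
  i=4: 16
Match at i=4, j=8: k = 4·9 + 8 = 44.

44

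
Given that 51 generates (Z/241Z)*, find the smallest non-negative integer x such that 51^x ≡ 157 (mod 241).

Baby-step giant-step with m = ceil(sqrt(240)) = 16.
Baby table (51^j mod 241 for j=0..15):
  0:1  1:51  2:191  3:101  4:90  5:11  6:79  7:173
  8:147  9:26  10:121  11:146  12:216  13:171  14:45  15:126
Giant step factor: 51^(-16) ≡ 119 (mod 241).
Scan 157·119^i mod 241 for i = 0, 1, …:
  i=0: 157   i=1: 126
Match at i=1, j=15: x = 1·16 + 15 = 31.

31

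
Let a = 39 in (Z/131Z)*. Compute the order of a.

13

The order of 39 must divide p − 1 = 130 = 2 · 5 · 13.
Divisors: 1, 2, 5, 10, 13, 26, 65, 130.
Check each in increasing order: 39^1 ≡ 39;  39^2 ≡ 80;  39^5 ≡ 45;  39^10 ≡ 60;  39^13 ≡ 1.
Smallest exponent giving 1 is 13.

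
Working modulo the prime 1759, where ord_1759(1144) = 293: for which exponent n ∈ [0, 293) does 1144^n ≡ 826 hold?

94

Baby-step giant-step with m = ceil(sqrt(293)) = 18.
Baby table (1144^j mod 1759 for j=0..17):
  0:1  1:1144  2:40  3:26  4:1600  5:1040  6:676  7:1143
  8:655  9:1745  10:1574  11:1199  12:1395  13:467  14:1271  15:1090
  16:1588  17:1384
Giant step factor: 1144^(-18) ≡ 1409 (mod 1759).
Scan 826·1409^i mod 1759 for i = 0, 1, …:
  i=0: 826   i=1: 1135   i=2: 284   i=3: 863
  i=4: 498   i=5: 1600
Match at i=5, j=4: n = 5·18 + 4 = 94.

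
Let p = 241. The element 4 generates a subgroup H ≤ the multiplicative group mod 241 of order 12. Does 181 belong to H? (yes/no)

yes

⟨4⟩ has order 12; its elements mod 241 are {1, 4, 15, 16, 60, 64, 177, 181, 225, 226, 237, 240}.
181 is in this set.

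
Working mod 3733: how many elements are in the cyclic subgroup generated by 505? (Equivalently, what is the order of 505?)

3732

The order of 505 must divide p − 1 = 3732 = 2^2 · 3 · 311.
Divisors: 1, 2, 3, 4, 6, 12, 311, 622, 933, 1244, 1866, 3732.
Check each in increasing order: 505^1 ≡ 505;  505^2 ≡ 1181;  505^3 ≡ 2858;  505^4 ≡ 2352;  505^6 ≡ 360;  505^12 ≡ 2678;  505^311 ≡ 3313;  505^622 ≡ 949;  505^933 ≡ 851;  505^1244 ≡ 948;  505^1866 ≡ 3732;  505^3732 ≡ 1.
Smallest exponent giving 1 is 3732.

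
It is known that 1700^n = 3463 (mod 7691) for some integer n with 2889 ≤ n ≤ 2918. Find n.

2891

Compute 1700^2889 mod 7691 = 5508, then multiply by 1700 repeatedly:
  1700^2889=5508  1700^2890=3653  1700^2891=3463
Found 3463 at exponent 2891.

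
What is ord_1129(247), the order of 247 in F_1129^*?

564

The order of 247 must divide p − 1 = 1128 = 2^3 · 3 · 47.
Divisors: 1, 2, 3, 4, 6, 8, 12, 24, 47, 94, 141, 188, 282, 376, 564, 1128.
Check each in increasing order: 247^1 ≡ 247;  247^2 ≡ 43;  247^3 ≡ 460;  247^4 ≡ 720;  247^6 ≡ 477;  247^8 ≡ 189;  247^12 ≡ 600;  247^24 ≡ 978;  247^47 ≡ 298;  247^94 ≡ 742;  247^141 ≡ 961;  247^188 ≡ 741;  247^282 ≡ 1128;  247^376 ≡ 387;  247^564 ≡ 1.
Smallest exponent giving 1 is 564.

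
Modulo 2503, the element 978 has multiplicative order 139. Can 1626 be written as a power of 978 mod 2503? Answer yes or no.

1626 ∈ ⟨978⟩ iff 1626^139 ≡ 1 (mod 2503), since |⟨978⟩| = 139.
1626^139 mod 2503 = 1.
Since 1 = 1, 1626 lies in the subgroup.

yes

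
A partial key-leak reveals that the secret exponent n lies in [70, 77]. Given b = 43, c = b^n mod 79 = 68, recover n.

Compute 43^70 mod 79 = 44, then multiply by 43 repeatedly:
  43^70=44  43^71=75  43^72=65  43^73=30  43^74=26
  43^75=12  43^76=42  43^77=68
Found 68 at exponent 77.

77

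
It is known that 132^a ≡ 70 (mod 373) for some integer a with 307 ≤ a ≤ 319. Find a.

Compute 132^307 mod 373 = 43, then multiply by 132 repeatedly:
  132^307=43  132^308=81  132^309=248  132^310=285  132^311=320
  132^312=91  132^313=76  132^314=334  132^315=74  132^316=70
Found 70 at exponent 316.

316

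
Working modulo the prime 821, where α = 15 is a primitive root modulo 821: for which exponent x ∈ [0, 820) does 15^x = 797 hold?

538

Baby-step giant-step with m = ceil(sqrt(820)) = 29.
Baby table (15^j mod 821 for j=0..28):
  0:1  1:15  2:225  3:91  4:544  5:771  6:71  7:244
  8:376  9:714  10:37  11:555  12:115  13:83  14:424  15:613
  16:164  17:818  18:776  19:146  20:548  21:10  22:150  23:608
  24:89  25:514  26:321  27:710  28:798
Giant step factor: 15^(-29) ≡ 633 (mod 821).
Scan 797·633^i mod 821 for i = 0, 1, …:
  i=0: 797   i=1: 407   i=2: 658   i=3: 267
  i=4: 706   i=5: 274   i=6: 211   i=7: 561
  i=8: 441   i=9: 13     …   i=17: 69
  i=18: 164
Match at i=18, j=16: x = 18·29 + 16 = 538.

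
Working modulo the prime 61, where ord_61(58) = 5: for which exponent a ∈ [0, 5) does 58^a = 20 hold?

Successive powers of 58 modulo 61:
  58^0=1  58^1=58  58^2=9  58^3=34  58^4=20
So 58^4 ≡ 20 (mod 61), giving a = 4.

4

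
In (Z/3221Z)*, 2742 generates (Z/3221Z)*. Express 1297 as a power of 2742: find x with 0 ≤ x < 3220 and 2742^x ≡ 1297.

613

Baby-step giant-step with m = ceil(sqrt(3220)) = 57.
Baby table (2742^j mod 3221 for j=0..56):
  0:1  1:2742  2:750  3:1502  4:2046  5:2371  6:1304  7:258
  8:2037  9:240  10:996  11:2845  12:2949  13:1448  14:2144  15:523
  16:721  17:2509  18:2843  19:686  20:3169  21:2361  22:2873  23:2421
  24:3122  25:2327  26:3054  27:2689  28:369  29:404  30:2965  31:226
  32:1260  33:2008  34:1247  35:1793  36:1160  37:1593  38:330  39:2980
  40:2704  41:2847  42:1991  43:2948  44:1927  45:1394  46:2242  47:1896
  48:138  49:1539  50:428  51:1132  52:2121  53:1877  54:2797  55:173
  56:879
Giant step factor: 2742^(-57) ≡ 492 (mod 3221).
Scan 1297·492^i mod 3221 for i = 0, 1, …:
  i=0: 1297   i=1: 366   i=2: 2917   i=3: 1819
  i=4: 2731   i=5: 495   i=6: 1965   i=7: 480
  i=8: 1027   i=9: 2808   i=10: 2948
Match at i=10, j=43: x = 10·57 + 43 = 613.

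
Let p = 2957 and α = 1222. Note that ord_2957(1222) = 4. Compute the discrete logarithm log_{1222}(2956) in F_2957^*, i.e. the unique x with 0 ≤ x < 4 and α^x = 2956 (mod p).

2

Successive powers of 1222 modulo 2957:
  1222^0=1  1222^1=1222  1222^2=2956
So 1222^2 ≡ 2956 (mod 2957), giving x = 2.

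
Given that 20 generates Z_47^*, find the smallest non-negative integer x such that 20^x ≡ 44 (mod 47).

31

Baby-step giant-step with m = ceil(sqrt(46)) = 7.
Baby table (20^j mod 47 for j=0..6):
  0:1  1:20  2:24  3:10  4:12  5:5  6:6
Giant step factor: 20^(-7) ≡ 38 (mod 47).
Scan 44·38^i mod 47 for i = 0, 1, …:
  i=0: 44   i=1: 27   i=2: 39   i=3: 25
  i=4: 10
Match at i=4, j=3: x = 4·7 + 3 = 31.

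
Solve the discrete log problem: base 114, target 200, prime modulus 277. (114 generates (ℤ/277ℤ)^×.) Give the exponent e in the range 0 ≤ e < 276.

Baby-step giant-step with m = ceil(sqrt(276)) = 17.
Baby table (114^j mod 277 for j=0..16):
  0:1  1:114  2:254  3:148  4:252  5:197  6:21  7:178
  8:71  9:61  10:29  11:259  12:164  13:137  14:106  15:173
  16:55
Giant step factor: 114^(-17) ≡ 181 (mod 277).
Scan 200·181^i mod 277 for i = 0, 1, …:
  i=0: 200   i=1: 190   i=2: 42   i=3: 123
  i=4: 103   i=5: 84   i=6: 246   i=7: 206
  i=8: 168   i=9: 215     …   i=14: 118
  i=15: 29
Match at i=15, j=10: e = 15·17 + 10 = 265.

265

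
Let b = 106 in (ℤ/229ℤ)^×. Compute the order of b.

76

The order of 106 must divide p − 1 = 228 = 2^2 · 3 · 19.
Divisors: 1, 2, 3, 4, 6, 12, 19, 38, 57, 76, 114, 228.
Check each in increasing order: 106^1 ≡ 106;  106^2 ≡ 15;  106^3 ≡ 216;  106^4 ≡ 225;  106^6 ≡ 169;  106^12 ≡ 165;  106^19 ≡ 107;  106^38 ≡ 228;  106^57 ≡ 122;  106^76 ≡ 1.
Smallest exponent giving 1 is 76.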